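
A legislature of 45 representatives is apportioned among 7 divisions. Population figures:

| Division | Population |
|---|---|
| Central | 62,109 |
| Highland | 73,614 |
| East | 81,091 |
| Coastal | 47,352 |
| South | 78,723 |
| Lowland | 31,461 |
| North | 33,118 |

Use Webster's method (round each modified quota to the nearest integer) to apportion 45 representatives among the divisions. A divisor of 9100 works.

With modified divisor 9100: modified quotas Central 6.825, Highland 8.089, East 8.911, Coastal 5.204, South 8.651, Lowland 3.457, North 3.639.
Rounding to the nearest integer: Central 7, Highland 8, East 9, Coastal 5, South 9, Lowland 3, North 4 (total 45).

Central 7; Highland 8; East 9; Coastal 5; South 9; Lowland 3; North 4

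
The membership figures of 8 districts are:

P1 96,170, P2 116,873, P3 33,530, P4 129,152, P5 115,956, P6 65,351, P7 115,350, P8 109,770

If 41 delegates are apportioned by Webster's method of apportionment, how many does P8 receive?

6

Standard divisor 782152/41 ≈ 19076.878; standard quotas: P1 5.041, P2 6.126, P3 1.758, P4 6.770, P5 6.078, P6 3.426, P7 6.047, P8 5.754.
Rounding to the nearest integer gives P1 5, P2 6, P3 2, P4 7, P5 6, P6 3, P7 6, P8 6 — total 41, matching the house size, so no adjustment is needed.
P8 receives 6.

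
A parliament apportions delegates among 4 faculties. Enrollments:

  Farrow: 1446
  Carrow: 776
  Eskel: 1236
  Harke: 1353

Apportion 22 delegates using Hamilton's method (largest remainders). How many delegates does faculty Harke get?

6

Total 4811; standard divisor 4811/22 ≈ 218.682.
Standard quotas: Farrow 6.612, Carrow 3.549, Eskel 5.652, Harke 6.187.
Lower quotas: Farrow 6, Carrow 3, Eskel 5, Harke 6 (sum 20, leaving 2 seats).
Remainders in descending order: Eskel 0.652, Farrow 0.612, Carrow 0.549, Harke 0.187.
Largest remainders: Eskel, Farrow receive the extra seats.
Harke receives 6.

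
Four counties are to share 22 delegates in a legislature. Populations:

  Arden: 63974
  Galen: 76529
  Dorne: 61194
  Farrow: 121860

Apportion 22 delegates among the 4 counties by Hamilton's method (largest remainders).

Arden: 5, Galen: 5, Dorne: 4, Farrow: 8

The standard divisor is 323557/22 ≈ 14707.136.
Standard quotas: Arden 4.3499, Galen 5.2035, Dorne 4.1608, Farrow 8.2858.
Lower quotas: Arden 4, Galen 5, Dorne 4, Farrow 8 (sum 21, leaving 1 seat).
Remainders in descending order: Arden 0.3499, Farrow 0.2858, Galen 0.2035, Dorne 0.1608.
Largest remainder: Arden receives the extra seat.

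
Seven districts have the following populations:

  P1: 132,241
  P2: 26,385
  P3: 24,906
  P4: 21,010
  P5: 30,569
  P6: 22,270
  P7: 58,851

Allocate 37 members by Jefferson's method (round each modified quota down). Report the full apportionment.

Standard divisor 316232/37 ≈ 8546.811; standard quotas: P1 15.473, P2 3.087, P3 2.914, P4 2.458, P5 3.577, P6 2.606, P7 6.886.
Rounding down gives 15, 3, 2, 2, 3, 2, 6 = 33 seats, so the divisor must be adjusted.
With modified divisor 7700: modified quotas P1 17.174, P2 3.427, P3 3.235, P4 2.729, P5 3.970, P6 2.892, P7 7.643.
Rounding down: P1 17, P2 3, P3 3, P4 2, P5 3, P6 2, P7 7 (total 37).

P1 17, P2 3, P3 3, P4 2, P5 3, P6 2, P7 7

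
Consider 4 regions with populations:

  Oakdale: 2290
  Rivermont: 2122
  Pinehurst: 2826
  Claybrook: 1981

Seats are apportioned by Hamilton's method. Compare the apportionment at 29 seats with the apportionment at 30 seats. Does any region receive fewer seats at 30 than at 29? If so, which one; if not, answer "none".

none

At 29 seats: Oakdale 7, Rivermont 7, Pinehurst 9, Claybrook 6.
At 30 seats: Oakdale 8, Rivermont 7, Pinehurst 9, Claybrook 6.
No region's allocation decreased.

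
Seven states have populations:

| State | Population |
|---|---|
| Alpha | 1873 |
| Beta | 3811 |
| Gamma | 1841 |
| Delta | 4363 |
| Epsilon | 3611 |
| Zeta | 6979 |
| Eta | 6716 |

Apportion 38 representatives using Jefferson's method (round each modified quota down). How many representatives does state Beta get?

5

Standard divisor 29194/38 ≈ 768.263; standard quotas: Alpha 2.438, Beta 4.961, Gamma 2.396, Delta 5.679, Epsilon 4.700, Zeta 9.084, Eta 8.742.
Rounding down gives 2, 4, 2, 5, 4, 9, 8 = 34 seats, so the divisor must be adjusted.
With modified divisor 700: modified quotas Alpha 2.676, Beta 5.444, Gamma 2.630, Delta 6.233, Epsilon 5.159, Zeta 9.970, Eta 9.594.
Rounding down: Alpha 2, Beta 5, Gamma 2, Delta 6, Epsilon 5, Zeta 9, Eta 9 (total 38).
Beta receives 5.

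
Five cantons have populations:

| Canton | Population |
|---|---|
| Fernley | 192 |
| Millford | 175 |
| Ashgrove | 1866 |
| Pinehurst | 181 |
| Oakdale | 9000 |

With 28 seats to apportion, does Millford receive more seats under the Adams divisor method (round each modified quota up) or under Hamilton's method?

Adams: Fernley 1, Millford 1, Ashgrove 5, Pinehurst 1, Oakdale 20.
Hamilton: Fernley 1, Millford 0, Ashgrove 5, Pinehurst 0, Oakdale 22.
Millford gets 1 under Adams and 0 under Hamilton.

Adams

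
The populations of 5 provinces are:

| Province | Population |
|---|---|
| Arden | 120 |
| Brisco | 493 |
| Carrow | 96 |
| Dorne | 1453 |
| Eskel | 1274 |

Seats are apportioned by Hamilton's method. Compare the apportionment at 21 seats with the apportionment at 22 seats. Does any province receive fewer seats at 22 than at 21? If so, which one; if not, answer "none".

none

At 21 seats: Arden 1, Brisco 3, Carrow 0, Dorne 9, Eskel 8.
At 22 seats: Arden 1, Brisco 3, Carrow 1, Dorne 9, Eskel 8.
No province's allocation decreased.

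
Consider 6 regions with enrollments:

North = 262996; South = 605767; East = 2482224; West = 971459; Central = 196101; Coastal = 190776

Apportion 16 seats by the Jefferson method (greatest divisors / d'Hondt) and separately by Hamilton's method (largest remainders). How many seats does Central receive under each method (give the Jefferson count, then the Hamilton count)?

Jefferson: North 1, South 2, East 10, West 3, Central 0, Coastal 0.
Hamilton: North 1, South 2, East 8, West 3, Central 1, Coastal 1.
Central gets 0 under Jefferson and 1 under Hamilton.

0 and 1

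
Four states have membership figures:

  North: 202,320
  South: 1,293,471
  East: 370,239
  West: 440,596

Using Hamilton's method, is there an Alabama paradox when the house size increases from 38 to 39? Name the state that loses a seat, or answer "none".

North

At 38 seats: North 4, South 21, East 6, West 7.
At 39 seats: North 3, South 22, East 6, West 8.
North drops from 4 to 3.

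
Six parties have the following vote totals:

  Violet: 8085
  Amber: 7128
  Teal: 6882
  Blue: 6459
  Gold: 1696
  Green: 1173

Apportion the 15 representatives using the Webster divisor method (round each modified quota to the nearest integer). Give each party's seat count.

Standard divisor 31423/15 ≈ 2094.867; standard quotas: Violet 3.859, Amber 3.403, Teal 3.285, Blue 3.083, Gold 0.810, Green 0.560.
Rounding to the nearest integer gives Violet 4, Amber 3, Teal 3, Blue 3, Gold 1, Green 1 — total 15, matching the house size, so no adjustment is needed.

Violet 4; Amber 3; Teal 3; Blue 3; Gold 1; Green 1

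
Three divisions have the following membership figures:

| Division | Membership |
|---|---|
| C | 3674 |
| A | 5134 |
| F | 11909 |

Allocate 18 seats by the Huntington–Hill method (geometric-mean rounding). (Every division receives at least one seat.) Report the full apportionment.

C 3, A 5, F 10

With divisor 1142: modified quotas C 3.217, A 4.496, F 10.428.
Geometric-mean thresholds: C √(3·4)=3.464, A √(4·5)=4.472, F √(10·11)=10.488.
Each quota rounded against its threshold gives C 3, A 5, F 10 (total 18).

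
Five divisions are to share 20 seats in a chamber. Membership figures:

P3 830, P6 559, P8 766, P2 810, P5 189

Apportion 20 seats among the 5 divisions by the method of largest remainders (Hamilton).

Total 3154; standard divisor 3154/20 ≈ 157.7.
Standard quotas: P3 5.263, P6 3.545, P8 4.857, P2 5.136, P5 1.198.
Lower quotas: P3 5, P6 3, P8 4, P2 5, P5 1 (sum 18, leaving 2 seats).
Remainders in descending order: P8 0.857, P6 0.545, P3 0.263, P5 0.198, P2 0.136.
Largest remainders: P8, P6 receive the extra seats.

P3 5; P6 4; P8 5; P2 5; P5 1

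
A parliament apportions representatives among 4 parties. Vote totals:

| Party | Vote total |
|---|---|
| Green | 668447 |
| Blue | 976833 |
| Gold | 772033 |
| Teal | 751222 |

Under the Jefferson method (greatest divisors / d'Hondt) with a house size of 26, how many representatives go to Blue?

8

Standard divisor 3168535/26 ≈ 121866.731; standard quotas: Green 5.485, Blue 8.016, Gold 6.335, Teal 6.164.
Rounding down gives 5, 8, 6, 6 = 25 seats, so the divisor must be adjusted.
With modified divisor 110800: modified quotas Green 6.033, Blue 8.816, Gold 6.968, Teal 6.780.
Rounding down: Green 6, Blue 8, Gold 6, Teal 6 (total 26).
Blue receives 8.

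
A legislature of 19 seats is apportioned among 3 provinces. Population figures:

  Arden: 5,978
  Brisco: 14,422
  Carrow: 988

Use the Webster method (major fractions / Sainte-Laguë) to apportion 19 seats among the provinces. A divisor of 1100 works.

Arden 5, Brisco 13, Carrow 1

With modified divisor 1100: modified quotas Arden 5.435, Brisco 13.111, Carrow 0.898.
Rounding to the nearest integer: Arden 5, Brisco 13, Carrow 1 (total 19).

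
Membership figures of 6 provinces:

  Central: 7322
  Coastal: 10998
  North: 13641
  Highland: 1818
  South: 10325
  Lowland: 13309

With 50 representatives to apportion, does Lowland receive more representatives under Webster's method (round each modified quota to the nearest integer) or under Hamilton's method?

Hamilton

Webster: Central 6, Coastal 10, North 12, Highland 2, South 9, Lowland 11.
Hamilton: Central 6, Coastal 9, North 12, Highland 2, South 9, Lowland 12.
Lowland gets 11 under Webster and 12 under Hamilton.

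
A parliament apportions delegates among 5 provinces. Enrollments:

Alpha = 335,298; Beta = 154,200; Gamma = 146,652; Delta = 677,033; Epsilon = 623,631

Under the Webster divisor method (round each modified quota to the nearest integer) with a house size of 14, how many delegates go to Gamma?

Standard divisor 1936814/14 ≈ 138343.857; standard quotas: Alpha 2.424, Beta 1.115, Gamma 1.060, Delta 4.894, Epsilon 4.508.
Rounding to the nearest integer gives Alpha 2, Beta 1, Gamma 1, Delta 5, Epsilon 5 — total 14, matching the house size, so no adjustment is needed.
Gamma receives 1.

1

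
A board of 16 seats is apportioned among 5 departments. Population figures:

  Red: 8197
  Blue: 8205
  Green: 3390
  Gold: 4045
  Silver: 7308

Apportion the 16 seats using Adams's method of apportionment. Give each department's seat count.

Standard divisor 31145/16 ≈ 1946.562; standard quotas: Red 4.211, Blue 4.215, Green 1.742, Gold 2.078, Silver 3.754.
Rounding up gives 5, 5, 2, 3, 4 = 19 seats, so the divisor must be adjusted.
With modified divisor 2200: modified quotas Red 3.726, Blue 3.730, Green 1.541, Gold 1.839, Silver 3.322.
Rounding up: Red 4, Blue 4, Green 2, Gold 2, Silver 4 (total 16).

Red 4; Blue 4; Green 2; Gold 2; Silver 4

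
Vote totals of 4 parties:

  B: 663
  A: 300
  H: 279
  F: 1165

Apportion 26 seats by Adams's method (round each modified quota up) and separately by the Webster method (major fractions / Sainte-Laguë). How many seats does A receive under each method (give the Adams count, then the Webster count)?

Adams: B 7, A 4, H 3, F 12.
Webster: B 7, A 3, H 3, F 13.
A gets 4 under Adams and 3 under Webster.

4 and 3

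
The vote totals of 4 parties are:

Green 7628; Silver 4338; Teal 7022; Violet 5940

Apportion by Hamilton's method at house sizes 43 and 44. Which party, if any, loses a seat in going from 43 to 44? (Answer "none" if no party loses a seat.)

At 43 seats: Green 13, Silver 8, Teal 12, Violet 10.
At 44 seats: Green 13, Silver 8, Teal 12, Violet 11.
No party's allocation decreased.

none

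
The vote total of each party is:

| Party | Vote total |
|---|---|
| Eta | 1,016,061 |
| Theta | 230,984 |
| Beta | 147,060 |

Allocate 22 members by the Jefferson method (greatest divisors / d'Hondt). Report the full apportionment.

Eta=17, Theta=3, Beta=2

Standard divisor 1394105/22 ≈ 63368.409; standard quotas: Eta 16.034, Theta 3.645, Beta 2.321.
Rounding down gives 16, 3, 2 = 21 seats, so the divisor must be adjusted.
With modified divisor 58800: modified quotas Eta 17.280, Theta 3.928, Beta 2.501.
Rounding down: Eta 17, Theta 3, Beta 2 (total 22).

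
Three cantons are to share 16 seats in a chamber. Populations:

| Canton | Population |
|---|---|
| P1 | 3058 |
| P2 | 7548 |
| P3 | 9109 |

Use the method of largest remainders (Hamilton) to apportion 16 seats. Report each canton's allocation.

Total 19715; standard divisor 19715/16 ≈ 1232.188.
Standard quotas: P1 2.4818, P2 6.1257, P3 7.3925.
Lower quotas: P1 2, P2 6, P3 7 (sum 15, leaving 1 seat).
Remainders in descending order: P1 0.4818, P3 0.3925, P2 0.1257.
Largest remainder: P1 receives the extra seat.

P1: 3, P2: 6, P3: 7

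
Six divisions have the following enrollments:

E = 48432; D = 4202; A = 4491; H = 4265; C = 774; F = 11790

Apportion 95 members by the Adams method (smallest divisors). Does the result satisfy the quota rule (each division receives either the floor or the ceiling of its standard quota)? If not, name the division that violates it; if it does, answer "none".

E

Standard quotas: E 62.215, D 5.398, A 5.769, H 5.479, C 0.994, F 15.145.
Adams allocation: E 61, D 6, A 6, H 6, C 1, F 15.
E has quota 62.215 (lower 62, upper 63) but receives 61 — outside the quota interval.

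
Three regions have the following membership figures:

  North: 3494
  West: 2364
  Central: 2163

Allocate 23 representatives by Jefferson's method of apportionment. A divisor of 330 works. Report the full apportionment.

North 10, West 7, Central 6

With modified divisor 330: modified quotas North 10.588, West 7.164, Central 6.555.
Rounding down: North 10, West 7, Central 6 (total 23).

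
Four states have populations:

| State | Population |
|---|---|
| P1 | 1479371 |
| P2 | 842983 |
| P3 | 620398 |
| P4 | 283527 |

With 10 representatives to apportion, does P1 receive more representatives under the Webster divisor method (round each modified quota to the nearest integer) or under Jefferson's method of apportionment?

Jefferson

Webster: P1 4, P2 3, P3 2, P4 1.
Jefferson: P1 5, P2 2, P3 2, P4 1.
P1 gets 4 under Webster and 5 under Jefferson.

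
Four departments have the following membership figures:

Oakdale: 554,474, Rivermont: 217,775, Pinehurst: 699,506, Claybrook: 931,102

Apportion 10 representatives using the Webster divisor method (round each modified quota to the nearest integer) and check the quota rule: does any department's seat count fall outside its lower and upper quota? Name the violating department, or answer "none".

Standard quotas: Oakdale 2.308, Rivermont 0.906, Pinehurst 2.911, Claybrook 3.875.
Webster allocation: Oakdale 2, Rivermont 1, Pinehurst 3, Claybrook 4.
Every allocation lies between the lower and upper quota.

none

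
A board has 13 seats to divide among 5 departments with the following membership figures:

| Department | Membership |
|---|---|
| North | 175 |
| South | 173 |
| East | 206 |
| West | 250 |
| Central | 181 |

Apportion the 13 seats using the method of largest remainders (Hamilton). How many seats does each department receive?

The standard divisor is 985/13 ≈ 75.769.
Standard quotas: North 2.310, South 2.283, East 2.719, West 3.299, Central 2.389.
Lower quotas: North 2, South 2, East 2, West 3, Central 2 (sum 11, leaving 2 seats).
Remainders in descending order: East 0.719, Central 0.389, North 0.310, West 0.299, South 0.283.
The surplus seats go to East, Central.

North: 2; South: 2; East: 3; West: 3; Central: 3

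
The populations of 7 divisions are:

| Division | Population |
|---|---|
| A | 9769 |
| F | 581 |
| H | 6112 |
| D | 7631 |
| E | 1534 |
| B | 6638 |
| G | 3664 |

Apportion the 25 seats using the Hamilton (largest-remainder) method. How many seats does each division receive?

Total 35929; standard divisor 35929/25 ≈ 1437.16.
Standard quotas: A 6.7974, F 0.4043, H 4.2528, D 5.3098, E 1.0674, B 4.6188, G 2.5495.
Lower quotas: A 6, F 0, H 4, D 5, E 1, B 4, G 2 (sum 22, leaving 3 seats).
Remainders in descending order: A 0.7974, B 0.6188, G 0.5495, F 0.4043, D 0.3098, H 0.2528, E 0.0674.
The surplus seats go to A, B, G.

A 7, F 0, H 4, D 5, E 1, B 5, G 3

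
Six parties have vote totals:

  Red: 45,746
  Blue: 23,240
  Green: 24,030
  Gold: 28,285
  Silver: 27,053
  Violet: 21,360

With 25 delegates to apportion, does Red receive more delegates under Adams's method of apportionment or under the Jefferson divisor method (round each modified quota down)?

Jefferson

Adams: Red 6, Blue 4, Green 4, Gold 4, Silver 4, Violet 3.
Jefferson: Red 7, Blue 3, Green 4, Gold 4, Silver 4, Violet 3.
Red gets 6 under Adams and 7 under Jefferson.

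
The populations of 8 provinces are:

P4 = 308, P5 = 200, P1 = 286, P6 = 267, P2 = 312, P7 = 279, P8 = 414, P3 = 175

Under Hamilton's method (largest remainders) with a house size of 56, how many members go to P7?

Standard divisor: 2241 ÷ 56 ≈ 40.018.
Standard quotas: P4 7.697, P5 4.998, P1 7.147, P6 6.672, P2 7.797, P7 6.972, P8 10.345, P3 4.373.
Lower quotas: P4 7, P5 4, P1 7, P6 6, P2 7, P7 6, P8 10, P3 4 (sum 51, leaving 5 seats).
Remainders in descending order: P5 0.998, P7 0.972, P2 0.797, P4 0.697, P6 0.672, P3 0.373, P8 0.345, P1 0.147.
Largest remainders: P5, P7, P2, P4, P6 receive the extra seats.
P7 receives 7.

7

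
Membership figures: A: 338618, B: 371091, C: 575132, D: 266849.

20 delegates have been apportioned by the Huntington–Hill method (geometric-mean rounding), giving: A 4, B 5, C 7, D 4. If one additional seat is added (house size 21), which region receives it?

Priority for the next seat is population ÷ (√(s·(s+1))).
Priorities: A 75717.287, B 67751.637, C 76855.246, D 59669.250.
Highest priority: C.

C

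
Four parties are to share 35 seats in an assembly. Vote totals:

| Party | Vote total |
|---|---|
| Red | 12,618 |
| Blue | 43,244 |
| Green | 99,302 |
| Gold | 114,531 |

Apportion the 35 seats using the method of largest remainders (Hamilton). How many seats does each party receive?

Total 269695; standard divisor 269695/35 ≈ 7705.571.
Standard quotas: Red 1.6375, Blue 5.6120, Green 12.8870, Gold 14.8634.
Lower quotas: Red 1, Blue 5, Green 12, Gold 14 (sum 32, leaving 3 seats).
Remainders in descending order: Green 0.8870, Gold 0.8634, Red 0.6375, Blue 0.6120.
The surplus seats go to Green, Gold, Red.

Red 2, Blue 5, Green 13, Gold 15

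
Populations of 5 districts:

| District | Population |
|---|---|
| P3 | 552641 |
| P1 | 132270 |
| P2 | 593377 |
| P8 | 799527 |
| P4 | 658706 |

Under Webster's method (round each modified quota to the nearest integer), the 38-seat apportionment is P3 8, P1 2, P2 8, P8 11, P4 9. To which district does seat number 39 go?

P2

Priority for the next seat is population ÷ (current seats + 0.5).
Priorities: P3 65016.588, P1 52908.000, P2 69809.059, P8 69524.087, P4 69337.474.
Highest priority: P2.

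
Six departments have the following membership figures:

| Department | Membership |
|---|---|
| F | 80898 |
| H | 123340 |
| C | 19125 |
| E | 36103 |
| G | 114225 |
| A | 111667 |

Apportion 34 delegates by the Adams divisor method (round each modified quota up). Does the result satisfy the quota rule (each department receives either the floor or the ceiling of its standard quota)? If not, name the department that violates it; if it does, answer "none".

none

Standard quotas: F 5.667, H 8.640, C 1.340, E 2.529, G 8.002, A 7.822.
Adams allocation: F 6, H 8, C 2, E 3, G 8, A 7.
Every allocation lies between the lower and upper quota.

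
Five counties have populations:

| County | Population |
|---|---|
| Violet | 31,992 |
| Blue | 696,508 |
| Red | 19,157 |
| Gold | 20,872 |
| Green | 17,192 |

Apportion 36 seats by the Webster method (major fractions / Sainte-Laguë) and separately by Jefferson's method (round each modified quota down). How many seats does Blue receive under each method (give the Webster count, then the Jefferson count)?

Webster: Violet 1, Blue 32, Red 1, Gold 1, Green 1.
Jefferson: Violet 1, Blue 34, Red 0, Gold 1, Green 0.
Blue gets 32 under Webster and 34 under Jefferson.

32 and 34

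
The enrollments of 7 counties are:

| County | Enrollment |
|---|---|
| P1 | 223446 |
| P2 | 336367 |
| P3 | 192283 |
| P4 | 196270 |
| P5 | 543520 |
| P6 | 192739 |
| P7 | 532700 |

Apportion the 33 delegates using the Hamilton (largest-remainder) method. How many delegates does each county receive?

P1 3, P2 5, P3 3, P4 3, P5 8, P6 3, P7 8

Standard divisor: 2217325 ÷ 33 ≈ 67191.667.
Standard quotas: P1 3.3255, P2 5.0061, P3 2.8617, P4 2.9210, P5 8.0891, P6 2.8685, P7 7.9281.
Lower quotas: P1 3, P2 5, P3 2, P4 2, P5 8, P6 2, P7 7 (sum 29, leaving 4 seats).
Remainders in descending order: P7 0.9281, P4 0.9210, P6 0.8685, P3 0.8617, P1 0.3255, P5 0.0891, P2 0.0061.
The surplus seats go to P7, P4, P6, P3.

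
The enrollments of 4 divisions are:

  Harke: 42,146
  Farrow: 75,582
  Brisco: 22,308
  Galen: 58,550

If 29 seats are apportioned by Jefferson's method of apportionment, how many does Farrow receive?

Standard divisor 198586/29 ≈ 6847.793; standard quotas: Harke 6.155, Farrow 11.037, Brisco 3.258, Galen 8.550.
Rounding down gives 6, 11, 3, 8 = 28 seats, so the divisor must be adjusted.
With modified divisor 6400: modified quotas Harke 6.585, Farrow 11.810, Brisco 3.486, Galen 9.148.
Rounding down: Harke 6, Farrow 11, Brisco 3, Galen 9 (total 29).
Farrow receives 11.

11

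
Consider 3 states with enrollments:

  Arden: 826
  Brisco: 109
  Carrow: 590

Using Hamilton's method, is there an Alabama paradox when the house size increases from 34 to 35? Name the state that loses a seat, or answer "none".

At 34 seats: Arden 18, Brisco 3, Carrow 13.
At 35 seats: Arden 19, Brisco 2, Carrow 14.
Brisco drops from 3 to 2.

Brisco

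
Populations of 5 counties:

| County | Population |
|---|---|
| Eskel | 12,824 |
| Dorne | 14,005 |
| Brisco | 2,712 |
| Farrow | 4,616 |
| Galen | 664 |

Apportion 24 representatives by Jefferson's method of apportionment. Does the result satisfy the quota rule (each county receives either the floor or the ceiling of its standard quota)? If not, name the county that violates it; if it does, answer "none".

Standard quotas: Eskel 8.839, Dorne 9.653, Brisco 1.869, Farrow 3.182, Galen 0.458.
Jefferson allocation: Eskel 9, Dorne 10, Brisco 2, Farrow 3, Galen 0.
Every allocation lies between the lower and upper quota.

none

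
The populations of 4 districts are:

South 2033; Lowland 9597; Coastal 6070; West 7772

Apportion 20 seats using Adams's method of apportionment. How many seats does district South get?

2

Standard divisor 25472/20 ≈ 1273.6; standard quotas: South 1.596, Lowland 7.535, Coastal 4.766, West 6.102.
Rounding up gives 2, 8, 5, 7 = 22 seats, so the divisor must be adjusted.
With modified divisor 1400: modified quotas South 1.452, Lowland 6.855, Coastal 4.336, West 5.551.
Rounding up: South 2, Lowland 7, Coastal 5, West 6 (total 20).
South receives 2.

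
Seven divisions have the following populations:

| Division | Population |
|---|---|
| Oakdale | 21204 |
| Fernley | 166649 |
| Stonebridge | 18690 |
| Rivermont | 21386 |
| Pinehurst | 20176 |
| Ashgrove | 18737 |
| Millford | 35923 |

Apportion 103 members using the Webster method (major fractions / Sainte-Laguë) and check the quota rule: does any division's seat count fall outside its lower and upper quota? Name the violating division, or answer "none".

Fernley

Standard quotas: Oakdale 7.214, Fernley 56.694, Stonebridge 6.358, Rivermont 7.275, Pinehurst 6.864, Ashgrove 6.374, Millford 12.221.
Webster allocation: Oakdale 7, Fernley 58, Stonebridge 6, Rivermont 7, Pinehurst 7, Ashgrove 6, Millford 12.
Fernley has quota 56.694 (lower 56, upper 57) but receives 58 — outside the quota interval.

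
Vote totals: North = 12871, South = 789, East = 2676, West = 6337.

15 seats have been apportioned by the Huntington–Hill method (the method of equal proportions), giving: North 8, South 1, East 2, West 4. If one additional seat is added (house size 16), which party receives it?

Priority for the next seat is population ÷ (√(s·(s+1))).
Priorities: North 1516.862, South 557.907, East 1092.472, West 1416.996.
Highest priority: North.

North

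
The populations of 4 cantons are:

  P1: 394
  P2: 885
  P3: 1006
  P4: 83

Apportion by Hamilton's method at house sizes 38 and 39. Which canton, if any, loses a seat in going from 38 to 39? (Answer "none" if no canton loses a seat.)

P4

At 38 seats: P1 6, P2 14, P3 16, P4 2.
At 39 seats: P1 6, P2 15, P3 17, P4 1.
P4 drops from 2 to 1.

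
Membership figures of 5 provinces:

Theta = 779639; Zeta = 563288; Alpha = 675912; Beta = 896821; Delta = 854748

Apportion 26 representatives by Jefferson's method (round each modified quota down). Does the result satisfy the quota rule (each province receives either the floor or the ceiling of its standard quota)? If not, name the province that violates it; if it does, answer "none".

Standard quotas: Theta 5.376, Zeta 3.884, Alpha 4.661, Beta 6.184, Delta 5.894.
Jefferson allocation: Theta 5, Zeta 4, Alpha 5, Beta 6, Delta 6.
Every allocation lies between the lower and upper quota.

none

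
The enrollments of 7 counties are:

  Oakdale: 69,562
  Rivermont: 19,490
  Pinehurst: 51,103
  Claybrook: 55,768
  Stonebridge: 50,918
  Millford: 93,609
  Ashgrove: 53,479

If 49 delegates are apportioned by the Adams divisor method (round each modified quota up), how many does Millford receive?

Standard divisor 393929/49 ≈ 8039.367; standard quotas: Oakdale 8.653, Rivermont 2.424, Pinehurst 6.357, Claybrook 6.937, Stonebridge 6.334, Millford 11.644, Ashgrove 6.652.
Rounding up gives 9, 3, 7, 7, 7, 12, 7 = 52 seats, so the divisor must be adjusted.
With modified divisor 8600: modified quotas Oakdale 8.089, Rivermont 2.266, Pinehurst 5.942, Claybrook 6.485, Stonebridge 5.921, Millford 10.885, Ashgrove 6.218.
Rounding up: Oakdale 9, Rivermont 3, Pinehurst 6, Claybrook 7, Stonebridge 6, Millford 11, Ashgrove 7 (total 49).
Millford receives 11.

11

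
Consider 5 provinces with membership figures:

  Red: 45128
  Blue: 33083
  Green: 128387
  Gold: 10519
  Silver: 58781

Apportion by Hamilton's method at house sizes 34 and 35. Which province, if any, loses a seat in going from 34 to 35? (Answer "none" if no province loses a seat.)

none

At 34 seats: Red 6, Blue 4, Green 16, Gold 1, Silver 7.
At 35 seats: Red 6, Blue 4, Green 16, Gold 1, Silver 8.
No province's allocation decreased.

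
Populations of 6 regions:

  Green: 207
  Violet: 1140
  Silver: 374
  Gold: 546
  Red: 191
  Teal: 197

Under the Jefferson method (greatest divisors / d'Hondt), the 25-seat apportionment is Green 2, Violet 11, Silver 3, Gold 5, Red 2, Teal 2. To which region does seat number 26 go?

Violet

Priority for the next seat is population ÷ (current seats + 1).
Priorities: Green 69.000, Violet 95.000, Silver 93.500, Gold 91.000, Red 63.667, Teal 65.667.
Highest priority: Violet.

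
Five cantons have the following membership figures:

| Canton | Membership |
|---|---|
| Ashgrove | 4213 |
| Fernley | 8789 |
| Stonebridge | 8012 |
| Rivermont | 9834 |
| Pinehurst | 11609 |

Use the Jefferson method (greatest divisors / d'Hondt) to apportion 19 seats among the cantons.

Standard divisor 42457/19 ≈ 2234.579; standard quotas: Ashgrove 1.885, Fernley 3.933, Stonebridge 3.585, Rivermont 4.401, Pinehurst 5.195.
Rounding down gives 1, 3, 3, 4, 5 = 16 seats, so the divisor must be adjusted.
With modified divisor 1980: modified quotas Ashgrove 2.128, Fernley 4.439, Stonebridge 4.046, Rivermont 4.967, Pinehurst 5.863.
Rounding down: Ashgrove 2, Fernley 4, Stonebridge 4, Rivermont 4, Pinehurst 5 (total 19).

Ashgrove=2; Fernley=4; Stonebridge=4; Rivermont=4; Pinehurst=5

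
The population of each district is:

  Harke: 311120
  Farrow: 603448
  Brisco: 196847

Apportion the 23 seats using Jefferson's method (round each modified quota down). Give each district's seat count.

Harke=6, Farrow=13, Brisco=4

Standard divisor 1111415/23 ≈ 48322.391; standard quotas: Harke 6.438, Farrow 12.488, Brisco 4.074.
Rounding down gives 6, 12, 4 = 22 seats, so the divisor must be adjusted.
With modified divisor 45400: modified quotas Harke 6.853, Farrow 13.292, Brisco 4.336.
Rounding down: Harke 6, Farrow 13, Brisco 4 (total 23).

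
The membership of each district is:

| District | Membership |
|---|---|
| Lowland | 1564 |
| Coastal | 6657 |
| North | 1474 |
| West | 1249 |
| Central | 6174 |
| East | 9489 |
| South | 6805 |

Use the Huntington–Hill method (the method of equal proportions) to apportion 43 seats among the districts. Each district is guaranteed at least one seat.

With divisor 793: modified quotas Lowland 1.972, Coastal 8.395, North 1.859, West 1.575, Central 7.786, East 11.966, South 8.581.
Geometric-mean thresholds: Lowland √(1·2)=1.414, Coastal √(8·9)=8.485, North √(1·2)=1.414, West √(1·2)=1.414, Central √(7·8)=7.483, East √(11·12)=11.489, South √(8·9)=8.485.
Each quota rounded against its threshold gives Lowland 2, Coastal 8, North 2, West 2, Central 8, East 12, South 9 (total 43).

Lowland 2; Coastal 8; North 2; West 2; Central 8; East 12; South 9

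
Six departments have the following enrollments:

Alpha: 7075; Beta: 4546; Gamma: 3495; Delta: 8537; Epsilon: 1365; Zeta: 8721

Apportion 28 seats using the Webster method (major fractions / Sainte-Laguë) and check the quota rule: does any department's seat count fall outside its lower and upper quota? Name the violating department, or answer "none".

Standard quotas: Alpha 5.872, Beta 3.773, Gamma 2.901, Delta 7.085, Epsilon 1.133, Zeta 7.238.
Webster allocation: Alpha 6, Beta 4, Gamma 3, Delta 7, Epsilon 1, Zeta 7.
Every allocation lies between the lower and upper quota.

none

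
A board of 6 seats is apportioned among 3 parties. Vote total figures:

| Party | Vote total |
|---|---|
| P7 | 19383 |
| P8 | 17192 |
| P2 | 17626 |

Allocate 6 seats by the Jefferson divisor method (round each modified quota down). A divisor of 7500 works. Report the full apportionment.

P7=2, P8=2, P2=2

With modified divisor 7500: modified quotas P7 2.584, P8 2.292, P2 2.350.
Rounding down: P7 2, P8 2, P2 2 (total 6).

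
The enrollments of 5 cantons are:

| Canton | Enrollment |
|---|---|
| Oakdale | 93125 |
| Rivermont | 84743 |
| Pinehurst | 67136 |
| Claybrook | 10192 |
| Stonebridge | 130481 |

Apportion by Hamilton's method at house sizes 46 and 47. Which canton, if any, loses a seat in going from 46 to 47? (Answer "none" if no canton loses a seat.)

none

At 46 seats: Oakdale 11, Rivermont 10, Pinehurst 8, Claybrook 1, Stonebridge 16.
At 47 seats: Oakdale 12, Rivermont 10, Pinehurst 8, Claybrook 1, Stonebridge 16.
No canton's allocation decreased.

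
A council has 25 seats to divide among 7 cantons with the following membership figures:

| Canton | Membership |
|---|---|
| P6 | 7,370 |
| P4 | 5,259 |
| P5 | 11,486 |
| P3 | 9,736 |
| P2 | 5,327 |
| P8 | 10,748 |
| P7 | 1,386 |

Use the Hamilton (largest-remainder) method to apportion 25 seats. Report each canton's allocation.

P6 3, P4 2, P5 6, P3 5, P2 3, P8 5, P7 1

Total 51312; standard divisor 51312/25 ≈ 2052.48.
Standard quotas: P6 3.5908, P4 2.5623, P5 5.5962, P3 4.7435, P2 2.5954, P8 5.2366, P7 0.6753.
Lower quotas: P6 3, P4 2, P5 5, P3 4, P2 2, P8 5, P7 0 (sum 21, leaving 4 seats).
Remainders in descending order: P3 0.7435, P7 0.6753, P5 0.5962, P2 0.5954, P6 0.5908, P4 0.5623, P8 0.2366.
Largest remainders: P3, P7, P5, P2 receive the extra seats.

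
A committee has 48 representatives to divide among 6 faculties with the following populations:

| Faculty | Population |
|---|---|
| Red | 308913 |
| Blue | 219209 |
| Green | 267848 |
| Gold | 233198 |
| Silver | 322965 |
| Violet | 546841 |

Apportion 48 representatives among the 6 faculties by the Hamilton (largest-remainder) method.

Red 8, Blue 5, Green 7, Gold 6, Silver 8, Violet 14

Total 1898974; standard divisor 1898974/48 ≈ 39561.958.
Standard quotas: Red 7.8083, Blue 5.5409, Green 6.7703, Gold 5.8945, Silver 8.1635, Violet 13.8224.
Lower quotas: Red 7, Blue 5, Green 6, Gold 5, Silver 8, Violet 13 (sum 44, leaving 4 seats).
Remainders in descending order: Gold 0.8945, Violet 0.8224, Red 0.8083, Green 0.7703, Blue 0.5409, Silver 0.1635.
Largest remainders: Gold, Violet, Red, Green receive the extra seats.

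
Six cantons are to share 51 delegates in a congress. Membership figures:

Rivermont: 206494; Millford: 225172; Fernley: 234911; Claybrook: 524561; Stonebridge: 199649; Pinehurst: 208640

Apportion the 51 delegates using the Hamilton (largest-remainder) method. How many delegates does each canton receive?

The standard divisor is 1599427/51 ≈ 31361.314.
Standard quotas: Rivermont 6.5844, Millford 7.1799, Fernley 7.4905, Claybrook 16.7264, Stonebridge 6.3661, Pinehurst 6.6528.
Lower quotas: Rivermont 6, Millford 7, Fernley 7, Claybrook 16, Stonebridge 6, Pinehurst 6 (sum 48, leaving 3 seats).
Remainders in descending order: Claybrook 0.7264, Pinehurst 0.6528, Rivermont 0.5844, Fernley 0.4905, Stonebridge 0.3661, Millford 0.1799.
Largest remainders: Claybrook, Pinehurst, Rivermont receive the extra seats.

Rivermont 7, Millford 7, Fernley 7, Claybrook 17, Stonebridge 6, Pinehurst 7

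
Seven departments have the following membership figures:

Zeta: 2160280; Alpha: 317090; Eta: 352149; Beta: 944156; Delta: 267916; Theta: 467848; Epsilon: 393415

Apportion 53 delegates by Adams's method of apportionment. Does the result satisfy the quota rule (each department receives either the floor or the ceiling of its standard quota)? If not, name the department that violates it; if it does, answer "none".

Zeta

Standard quotas: Zeta 23.353, Alpha 3.428, Eta 3.807, Beta 10.206, Delta 2.896, Theta 5.057, Epsilon 4.253.
Adams allocation: Zeta 22, Alpha 4, Eta 4, Beta 10, Delta 3, Theta 5, Epsilon 5.
Zeta has quota 23.353 (lower 23, upper 24) but receives 22 — outside the quota interval.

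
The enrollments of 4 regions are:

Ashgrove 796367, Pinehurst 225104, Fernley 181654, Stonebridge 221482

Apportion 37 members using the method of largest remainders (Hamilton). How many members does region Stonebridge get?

6

Total 1424607; standard divisor 1424607/37 ≈ 38502.892.
Standard quotas: Ashgrove 20.6833, Pinehurst 5.8464, Fernley 4.7179, Stonebridge 5.7523.
Lower quotas: Ashgrove 20, Pinehurst 5, Fernley 4, Stonebridge 5 (sum 34, leaving 3 seats).
Remainders in descending order: Pinehurst 0.8464, Stonebridge 0.7523, Fernley 0.7179, Ashgrove 0.6833.
Largest remainders: Pinehurst, Stonebridge, Fernley receive the extra seats.
Stonebridge receives 6.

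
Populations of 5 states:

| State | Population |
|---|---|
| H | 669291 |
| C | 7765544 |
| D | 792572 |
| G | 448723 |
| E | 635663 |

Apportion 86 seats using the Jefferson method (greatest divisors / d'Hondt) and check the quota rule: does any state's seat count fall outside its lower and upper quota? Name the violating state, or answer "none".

Standard quotas: H 5.582, C 64.764, D 6.610, G 3.742, E 5.301.
Jefferson allocation: H 5, C 67, D 6, G 3, E 5.
C has quota 64.764 (lower 64, upper 65) but receives 67 — outside the quota interval.

C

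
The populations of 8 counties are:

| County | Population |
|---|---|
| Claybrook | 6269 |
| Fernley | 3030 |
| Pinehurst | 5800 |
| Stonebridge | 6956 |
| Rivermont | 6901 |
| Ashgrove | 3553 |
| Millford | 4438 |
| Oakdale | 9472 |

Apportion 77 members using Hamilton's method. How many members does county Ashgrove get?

Standard divisor: 46419 ÷ 77 ≈ 602.844.
Standard quotas: Claybrook 10.3990, Fernley 5.0262, Pinehurst 9.6211, Stonebridge 11.5386, Rivermont 11.4474, Ashgrove 5.8937, Millford 7.3618, Oakdale 15.7122.
Lower quotas: Claybrook 10, Fernley 5, Pinehurst 9, Stonebridge 11, Rivermont 11, Ashgrove 5, Millford 7, Oakdale 15 (sum 73, leaving 4 seats).
Remainders in descending order: Ashgrove 0.8937, Oakdale 0.7122, Pinehurst 0.6211, Stonebridge 0.5386, Rivermont 0.4474, Claybrook 0.3990, Millford 0.3618, Fernley 0.0262.
The surplus seats go to Ashgrove, Oakdale, Pinehurst, Stonebridge.
Ashgrove receives 6.

6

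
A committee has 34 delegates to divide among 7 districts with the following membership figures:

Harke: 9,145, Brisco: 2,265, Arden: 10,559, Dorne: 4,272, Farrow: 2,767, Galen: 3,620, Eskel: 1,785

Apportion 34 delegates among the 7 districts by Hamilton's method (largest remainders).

Harke 9, Brisco 2, Arden 10, Dorne 4, Farrow 3, Galen 4, Eskel 2

Standard divisor: 34413 ÷ 34 ≈ 1012.147.
Standard quotas: Harke 9.0352, Brisco 2.2378, Arden 10.4323, Dorne 4.2207, Farrow 2.7338, Galen 3.5766, Eskel 1.7636.
Lower quotas: Harke 9, Brisco 2, Arden 10, Dorne 4, Farrow 2, Galen 3, Eskel 1 (sum 31, leaving 3 seats).
Remainders in descending order: Eskel 0.7636, Farrow 0.7338, Galen 0.5766, Arden 0.4323, Brisco 0.2378, Dorne 0.2207, Harke 0.0352.
Largest remainders: Eskel, Farrow, Galen receive the extra seats.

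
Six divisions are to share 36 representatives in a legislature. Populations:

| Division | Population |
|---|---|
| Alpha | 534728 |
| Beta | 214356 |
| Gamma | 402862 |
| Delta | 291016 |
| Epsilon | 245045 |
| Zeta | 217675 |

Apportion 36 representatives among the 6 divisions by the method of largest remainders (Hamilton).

The standard divisor is 1905682/36 ≈ 52935.611.
Standard quotas: Alpha 10.1015, Beta 4.0494, Gamma 7.6104, Delta 5.4975, Epsilon 4.6291, Zeta 4.1121.
Lower quotas: Alpha 10, Beta 4, Gamma 7, Delta 5, Epsilon 4, Zeta 4 (sum 34, leaving 2 seats).
Remainders in descending order: Epsilon 0.6291, Gamma 0.6104, Delta 0.4975, Zeta 0.1121, Alpha 0.1015, Beta 0.0494.
The surplus seats go to Epsilon, Gamma.

Alpha=10, Beta=4, Gamma=8, Delta=5, Epsilon=5, Zeta=4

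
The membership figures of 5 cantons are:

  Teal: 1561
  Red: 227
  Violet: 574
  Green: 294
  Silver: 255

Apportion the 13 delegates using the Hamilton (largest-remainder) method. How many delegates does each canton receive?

Teal 7; Red 1; Violet 3; Green 1; Silver 1

Total 2911; standard divisor 2911/13 ≈ 223.923.
Standard quotas: Teal 6.971, Red 1.014, Violet 2.563, Green 1.313, Silver 1.139.
Lower quotas: Teal 6, Red 1, Violet 2, Green 1, Silver 1 (sum 11, leaving 2 seats).
Remainders in descending order: Teal 0.971, Violet 0.563, Green 0.313, Silver 0.139, Red 0.014.
Largest remainders: Teal, Violet receive the extra seats.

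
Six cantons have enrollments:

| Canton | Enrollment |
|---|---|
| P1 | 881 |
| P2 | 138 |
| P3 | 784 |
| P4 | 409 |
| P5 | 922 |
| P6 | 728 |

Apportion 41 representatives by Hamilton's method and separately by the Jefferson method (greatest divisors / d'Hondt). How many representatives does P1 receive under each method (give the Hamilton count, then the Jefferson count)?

9 and 10

Hamilton: P1 9, P2 2, P3 8, P4 4, P5 10, P6 8.
Jefferson: P1 10, P2 1, P3 8, P4 4, P5 10, P6 8.
P1 gets 9 under Hamilton and 10 under Jefferson.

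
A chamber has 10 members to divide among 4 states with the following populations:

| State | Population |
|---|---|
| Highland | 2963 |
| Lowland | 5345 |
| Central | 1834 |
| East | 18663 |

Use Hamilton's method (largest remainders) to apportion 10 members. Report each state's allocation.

The standard divisor is 28805/10 ≈ 2880.5.
Standard quotas: Highland 1.0286, Lowland 1.8556, Central 0.6367, East 6.4791.
Lower quotas: Highland 1, Lowland 1, Central 0, East 6 (sum 8, leaving 2 seats).
Remainders in descending order: Lowland 0.8556, Central 0.6367, East 0.4791, Highland 0.0286.
The surplus seats go to Lowland, Central.

Highland: 1; Lowland: 2; Central: 1; East: 6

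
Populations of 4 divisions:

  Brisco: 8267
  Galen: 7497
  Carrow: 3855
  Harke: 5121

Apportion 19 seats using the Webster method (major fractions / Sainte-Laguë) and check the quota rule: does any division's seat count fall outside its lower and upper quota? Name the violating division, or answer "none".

none

Standard quotas: Brisco 6.349, Galen 5.758, Carrow 2.961, Harke 3.933.
Webster allocation: Brisco 6, Galen 6, Carrow 3, Harke 4.
Every allocation lies between the lower and upper quota.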